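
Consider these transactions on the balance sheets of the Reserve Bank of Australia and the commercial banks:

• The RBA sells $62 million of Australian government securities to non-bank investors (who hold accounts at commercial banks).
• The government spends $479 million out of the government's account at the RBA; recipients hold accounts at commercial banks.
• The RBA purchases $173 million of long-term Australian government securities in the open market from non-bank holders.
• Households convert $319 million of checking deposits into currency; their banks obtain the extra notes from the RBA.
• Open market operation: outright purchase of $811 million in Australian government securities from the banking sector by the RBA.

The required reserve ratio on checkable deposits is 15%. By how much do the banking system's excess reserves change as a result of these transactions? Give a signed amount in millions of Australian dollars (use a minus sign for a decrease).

+$1041.35 million

Asset sale (to non-banks) $62 million: reserves −$62M, deposits −$62M.
Government spending $479 million: reserves +$479M, deposits +$479M.
Asset purchase (from non-banks) $173 million: reserves +$173M, deposits +$173M.
Currency withdrawal $319 million: reserves −$319M, deposits −$319M.
OMO purchase (from banks) $811 million: reserves +$811M, deposits 0.
Totals: Δreserves = +$1082M, Δdeposits = +$271M.
Δrequired reserves = 15% × +$271M = +$40.65M.
Δexcess reserves = Δreserves − Δrequired = +$1082M − (+$40.65M) = +$1041.35 million.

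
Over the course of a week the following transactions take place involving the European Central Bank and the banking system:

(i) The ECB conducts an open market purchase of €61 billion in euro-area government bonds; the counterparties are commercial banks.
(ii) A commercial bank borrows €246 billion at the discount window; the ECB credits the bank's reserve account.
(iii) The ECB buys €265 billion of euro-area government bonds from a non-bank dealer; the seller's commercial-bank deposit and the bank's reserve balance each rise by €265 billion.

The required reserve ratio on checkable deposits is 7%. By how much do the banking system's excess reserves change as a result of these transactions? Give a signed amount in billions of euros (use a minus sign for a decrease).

+€553.45 billion

OMO purchase (from banks) €61 billion: reserves +€61B, deposits 0.
Discount-window loan €246 billion: reserves +€246B, deposits 0.
Asset purchase (from non-banks) €265 billion: reserves +€265B, deposits +€265B.
Totals: Δreserves = +€572B, Δdeposits = +€265B.
Δrequired reserves = 7% × +€265B = +€18.55B.
Δexcess reserves = Δreserves − Δrequired = +€572B − (+€18.55B) = +€553.45 billion.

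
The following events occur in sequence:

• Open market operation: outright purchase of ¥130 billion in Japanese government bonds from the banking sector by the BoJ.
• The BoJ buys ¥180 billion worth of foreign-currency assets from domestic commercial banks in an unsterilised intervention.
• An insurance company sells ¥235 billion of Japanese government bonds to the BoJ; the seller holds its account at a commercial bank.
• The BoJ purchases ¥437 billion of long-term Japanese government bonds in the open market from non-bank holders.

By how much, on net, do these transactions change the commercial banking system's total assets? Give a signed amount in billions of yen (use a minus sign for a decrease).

BoJ balance sheet:
  Assets:      Securities +¥802B, Foreign assets +¥180B
  Liabilities: Bank reserves +¥982B
Commercial banking system:
  Assets:      Reserves at CB +¥982B, Securities −¥130B, Foreign assets −¥180B
  Liabilities: Checkable deposits +¥672B
Change in total bank assets = +¥672 billion.

+¥672 billion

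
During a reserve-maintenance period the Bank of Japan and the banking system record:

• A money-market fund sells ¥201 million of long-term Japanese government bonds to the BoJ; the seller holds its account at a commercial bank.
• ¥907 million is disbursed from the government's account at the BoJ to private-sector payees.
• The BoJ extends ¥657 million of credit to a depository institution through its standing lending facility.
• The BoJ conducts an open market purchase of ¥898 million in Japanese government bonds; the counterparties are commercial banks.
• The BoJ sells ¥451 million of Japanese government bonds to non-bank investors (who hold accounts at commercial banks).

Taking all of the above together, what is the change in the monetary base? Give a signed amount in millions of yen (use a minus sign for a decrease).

+¥2212 million

Asset purchase (from non-banks) ¥201 million: BoJ balance sheet expands → +¥201M.
Government spending ¥907 million: a non-base liability converts back to reserves → +¥907M.
Discount-window loan ¥657 million: BoJ balance sheet expands → +¥657M.
OMO purchase (from banks) ¥898 million: BoJ balance sheet expands → +¥898M.
Asset sale (to non-banks) ¥451 million: BoJ balance sheet contracts → −¥451M.
Net: 201 + 907 + 657 + 898 − 451 = +¥2212 million.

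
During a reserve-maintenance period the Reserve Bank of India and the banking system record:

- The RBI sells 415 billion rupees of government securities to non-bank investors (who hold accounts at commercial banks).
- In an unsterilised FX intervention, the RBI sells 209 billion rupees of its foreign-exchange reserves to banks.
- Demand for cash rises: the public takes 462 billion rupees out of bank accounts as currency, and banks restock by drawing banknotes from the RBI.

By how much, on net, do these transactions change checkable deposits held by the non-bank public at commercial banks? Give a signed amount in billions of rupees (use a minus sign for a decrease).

Asset sale (to non-banks) 415 billion rupees: non-bank counterparties' bank balances fall → −415B.
FX sale 209 billion rupees: the counterparty is a bank, so public deposits are unchanged → 0.
Currency withdrawal 462 billion rupees: non-bank counterparties' bank balances fall → −462B.
Net: −415 + 0 − 462 = -877 billion.

-877 billion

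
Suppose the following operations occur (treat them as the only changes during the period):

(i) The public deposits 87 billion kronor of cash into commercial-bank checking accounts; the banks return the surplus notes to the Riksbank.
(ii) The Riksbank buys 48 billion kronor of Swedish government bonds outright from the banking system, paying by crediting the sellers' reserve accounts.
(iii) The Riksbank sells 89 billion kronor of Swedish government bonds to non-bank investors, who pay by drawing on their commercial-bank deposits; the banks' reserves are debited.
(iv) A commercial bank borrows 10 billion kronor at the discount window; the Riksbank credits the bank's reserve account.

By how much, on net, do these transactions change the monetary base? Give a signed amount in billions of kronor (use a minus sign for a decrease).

-31 billion

Currency deposit 87 billion kronor: just a shift between currency and reserves — both are base money → 0.
OMO purchase (from banks) 48 billion kronor: Riksbank balance sheet expands → +48B.
Asset sale (to non-banks) 89 billion kronor: Riksbank balance sheet contracts → −89B.
Discount-window loan 10 billion kronor: Riksbank balance sheet expands → +10B.
Net: 0 + 48 − 89 + 10 = -31 billion.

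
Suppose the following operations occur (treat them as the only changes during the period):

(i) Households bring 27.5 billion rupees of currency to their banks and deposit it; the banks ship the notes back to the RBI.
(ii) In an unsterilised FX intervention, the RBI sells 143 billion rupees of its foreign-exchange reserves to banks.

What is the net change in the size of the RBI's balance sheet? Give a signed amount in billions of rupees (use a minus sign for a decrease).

-143 billion

Currency deposit 27.5 billion rupees: only the composition of liabilities changes → 0.
FX sale 143 billion rupees: an RBI asset is shed → −143B.
Net: 0 − 143 = -143 billion.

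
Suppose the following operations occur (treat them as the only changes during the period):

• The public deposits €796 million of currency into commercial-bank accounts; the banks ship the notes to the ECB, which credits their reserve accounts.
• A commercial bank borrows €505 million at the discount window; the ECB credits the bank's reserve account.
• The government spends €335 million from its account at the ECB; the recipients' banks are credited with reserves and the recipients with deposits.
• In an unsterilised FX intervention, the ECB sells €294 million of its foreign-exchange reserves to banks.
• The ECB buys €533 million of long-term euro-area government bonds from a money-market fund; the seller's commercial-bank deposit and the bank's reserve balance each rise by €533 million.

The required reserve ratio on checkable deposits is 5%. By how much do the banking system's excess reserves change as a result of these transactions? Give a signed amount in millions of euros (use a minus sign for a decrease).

+€1791.8 million

Currency deposit €796 million: reserves +€796M, deposits +€796M.
Discount-window loan €505 million: reserves +€505M, deposits 0.
Government spending €335 million: reserves +€335M, deposits +€335M.
FX sale €294 million: reserves −€294M, deposits 0.
Asset purchase (from non-banks) €533 million: reserves +€533M, deposits +€533M.
Totals: Δreserves = +€1875M, Δdeposits = +€1664M.
Δrequired reserves = 5% × +€1664M = +€83.2M.
Δexcess reserves = Δreserves − Δrequired = +€1875M − (+€83.2M) = +€1791.8 million.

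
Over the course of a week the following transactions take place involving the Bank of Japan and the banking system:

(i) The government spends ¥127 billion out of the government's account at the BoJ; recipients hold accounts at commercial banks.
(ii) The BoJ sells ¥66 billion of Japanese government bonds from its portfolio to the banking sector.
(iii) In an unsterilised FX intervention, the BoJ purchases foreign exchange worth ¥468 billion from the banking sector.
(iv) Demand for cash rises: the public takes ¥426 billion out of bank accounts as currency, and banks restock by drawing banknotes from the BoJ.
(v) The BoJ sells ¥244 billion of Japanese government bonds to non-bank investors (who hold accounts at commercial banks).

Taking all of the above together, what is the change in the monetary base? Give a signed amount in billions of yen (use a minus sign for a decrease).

+¥285 billion

BoJ balance sheet:
  Assets:      Securities −¥310B, Foreign assets +¥468B
  Liabilities: Bank reserves −¥141B, Currency in circulation +¥426B, Government deposits −¥127B
Commercial banking system:
  Assets:      Reserves at CB −¥141B, Securities +¥66B, Foreign assets −¥468B
  Liabilities: Checkable deposits −¥543B
Monetary base = currency + reserves: +¥426B + (−¥141B) = +¥285 billion.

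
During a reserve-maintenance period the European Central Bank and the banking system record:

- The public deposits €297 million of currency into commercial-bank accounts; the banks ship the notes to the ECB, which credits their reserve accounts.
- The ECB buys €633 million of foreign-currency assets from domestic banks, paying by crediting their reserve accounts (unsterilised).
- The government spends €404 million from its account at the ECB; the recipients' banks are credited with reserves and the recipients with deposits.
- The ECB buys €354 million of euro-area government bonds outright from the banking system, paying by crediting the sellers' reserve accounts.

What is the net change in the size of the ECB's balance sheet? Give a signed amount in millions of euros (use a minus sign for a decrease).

+€987 million

Currency deposit €297 million: only the composition of liabilities changes → 0.
FX purchase €633 million: an ECB asset is acquired → +€633M.
Government spending €404 million: only the composition of liabilities changes → 0.
OMO purchase (from banks) €354 million: an ECB asset is acquired → +€354M.
Net: 0 + 633 + 0 + 354 = +€987 million.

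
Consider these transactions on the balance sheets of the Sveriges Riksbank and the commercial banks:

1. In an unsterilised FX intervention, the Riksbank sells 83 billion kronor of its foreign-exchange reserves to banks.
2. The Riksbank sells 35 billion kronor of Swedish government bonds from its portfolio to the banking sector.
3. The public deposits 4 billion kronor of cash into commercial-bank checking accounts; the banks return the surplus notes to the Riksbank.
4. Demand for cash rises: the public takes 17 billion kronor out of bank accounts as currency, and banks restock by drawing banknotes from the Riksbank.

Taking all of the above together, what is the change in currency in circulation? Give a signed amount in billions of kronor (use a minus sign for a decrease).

+13 billion

FX sale 83 billion kronor: no currency enters or leaves circulation → 0.
OMO sale (to banks) 35 billion kronor: no currency enters or leaves circulation → 0.
Currency deposit 4 billion kronor: notes return to the central bank → −4B.
Currency withdrawal 17 billion kronor: notes leave the central bank → +17B.
Net: 0 + 0 − 4 + 17 = +13 billion.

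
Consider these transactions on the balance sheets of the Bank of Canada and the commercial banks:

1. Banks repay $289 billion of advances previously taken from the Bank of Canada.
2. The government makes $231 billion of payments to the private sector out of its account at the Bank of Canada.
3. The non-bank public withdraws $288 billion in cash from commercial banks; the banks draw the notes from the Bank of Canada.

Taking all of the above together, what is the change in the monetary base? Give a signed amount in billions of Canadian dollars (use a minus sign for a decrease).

-$58 billion

Discount-window repayment $289 billion: Bank of Canada balance sheet contracts → −$289B.
Government spending $231 billion: a non-base liability converts back to reserves → +$231B.
Currency withdrawal $288 billion: just a shift between currency and reserves — both are base money → 0.
Net: −289 + 231 + 0 = -$58 billion.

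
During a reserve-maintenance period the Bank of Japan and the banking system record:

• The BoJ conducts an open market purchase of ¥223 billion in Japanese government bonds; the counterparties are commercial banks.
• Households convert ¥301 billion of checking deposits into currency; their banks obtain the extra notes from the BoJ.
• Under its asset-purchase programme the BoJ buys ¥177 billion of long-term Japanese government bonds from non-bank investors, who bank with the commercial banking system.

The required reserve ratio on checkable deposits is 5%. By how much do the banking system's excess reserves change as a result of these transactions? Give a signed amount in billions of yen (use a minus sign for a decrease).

+¥105.2 billion

OMO purchase (from banks) ¥223 billion: reserves +¥223B, deposits 0.
Currency withdrawal ¥301 billion: reserves −¥301B, deposits −¥301B.
Asset purchase (from non-banks) ¥177 billion: reserves +¥177B, deposits +¥177B.
Totals: Δreserves = +¥99B, Δdeposits = −¥124B.
Δrequired reserves = 5% × −¥124B = −¥6.2B.
Δexcess reserves = Δreserves − Δrequired = +¥99B − (−¥6.2B) = +¥105.2 billion.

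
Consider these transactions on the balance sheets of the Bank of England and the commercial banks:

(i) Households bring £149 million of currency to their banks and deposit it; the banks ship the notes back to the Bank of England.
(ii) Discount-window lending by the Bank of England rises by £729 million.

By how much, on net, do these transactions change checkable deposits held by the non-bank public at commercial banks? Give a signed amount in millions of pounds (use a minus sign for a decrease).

+£149 million

Bank of England balance sheet:
  Assets:      Loans to banks +£729M
  Liabilities: Bank reserves +£878M, Currency in circulation −£149M
Commercial banking system:
  Assets:      Reserves at CB +£878M
  Liabilities: Checkable deposits +£149M, Borrowings from CB +£729M
So the change in checkable deposits held by the non-bank public at commercial banks is +£149 million.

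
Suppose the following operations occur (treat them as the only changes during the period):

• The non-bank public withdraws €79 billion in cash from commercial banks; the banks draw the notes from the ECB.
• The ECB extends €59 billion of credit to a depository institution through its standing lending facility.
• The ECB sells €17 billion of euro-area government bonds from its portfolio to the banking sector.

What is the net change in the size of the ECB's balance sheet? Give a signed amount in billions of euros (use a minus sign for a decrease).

+€42 billion

Currency withdrawal €79 billion: only the composition of liabilities changes → 0.
Discount-window loan €59 billion: an ECB asset is acquired → +€59B.
OMO sale (to banks) €17 billion: an ECB asset is shed → −€17B.
Net: 0 + 59 − 17 = +€42 billion.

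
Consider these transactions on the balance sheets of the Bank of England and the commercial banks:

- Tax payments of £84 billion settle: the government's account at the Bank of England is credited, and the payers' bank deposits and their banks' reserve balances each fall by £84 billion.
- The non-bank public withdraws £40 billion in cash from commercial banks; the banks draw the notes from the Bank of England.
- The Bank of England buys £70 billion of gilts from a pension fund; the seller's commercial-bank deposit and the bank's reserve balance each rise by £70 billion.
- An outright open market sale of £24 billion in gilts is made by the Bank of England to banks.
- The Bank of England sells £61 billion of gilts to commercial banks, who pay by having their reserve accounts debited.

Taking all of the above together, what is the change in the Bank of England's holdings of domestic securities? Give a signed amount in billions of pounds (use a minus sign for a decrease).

Bank of England balance sheet:
  Assets:      Securities −£15B
  Liabilities: Bank reserves −£139B, Currency in circulation +£40B, Government deposits +£84B
So the change in the Bank of England's holdings of domestic securities is -£15 billion.

-£15 billion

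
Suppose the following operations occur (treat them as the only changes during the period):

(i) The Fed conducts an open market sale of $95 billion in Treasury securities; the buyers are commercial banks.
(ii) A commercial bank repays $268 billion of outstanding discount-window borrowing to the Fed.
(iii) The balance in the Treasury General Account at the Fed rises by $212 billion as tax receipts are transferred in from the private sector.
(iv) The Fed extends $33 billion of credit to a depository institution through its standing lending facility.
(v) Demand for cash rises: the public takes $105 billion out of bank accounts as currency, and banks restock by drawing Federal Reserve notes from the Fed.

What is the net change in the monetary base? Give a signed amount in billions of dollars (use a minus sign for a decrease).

OMO sale (to banks) $95 billion: Fed balance sheet contracts → −$95B.
Discount-window repayment $268 billion: Fed balance sheet contracts → −$268B.
Government account inflow $212 billion: reserves shift to a non-base liability → −$212B.
Discount-window loan $33 billion: Fed balance sheet expands → +$33B.
Currency withdrawal $105 billion: just a shift between currency and reserves — both are base money → 0.
Net: −95 − 268 − 212 + 33 + 0 = -$542 billion.

-$542 billion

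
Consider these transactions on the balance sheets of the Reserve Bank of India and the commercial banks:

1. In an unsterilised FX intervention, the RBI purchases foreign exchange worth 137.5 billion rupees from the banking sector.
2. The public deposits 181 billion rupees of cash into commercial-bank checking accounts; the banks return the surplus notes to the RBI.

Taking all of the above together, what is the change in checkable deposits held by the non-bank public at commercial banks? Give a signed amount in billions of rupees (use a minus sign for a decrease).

FX purchase 137.5 billion rupees: the counterparty is a bank, so public deposits are unchanged → 0.
Currency deposit 181 billion rupees: non-bank counterparties' bank balances rise → +181B.
Net: 0 + 181 = +181 billion.

+181 billion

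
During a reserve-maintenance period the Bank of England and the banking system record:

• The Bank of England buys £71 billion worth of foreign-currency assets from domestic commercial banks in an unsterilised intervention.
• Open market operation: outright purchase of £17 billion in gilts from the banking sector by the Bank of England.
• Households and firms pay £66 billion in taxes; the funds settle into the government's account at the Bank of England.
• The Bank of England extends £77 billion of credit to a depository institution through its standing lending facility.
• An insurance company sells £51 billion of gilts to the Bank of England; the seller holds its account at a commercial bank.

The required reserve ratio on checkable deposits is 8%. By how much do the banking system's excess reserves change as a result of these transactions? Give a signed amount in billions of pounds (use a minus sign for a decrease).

+£151.2 billion

FX purchase £71 billion: reserves +£71B, deposits 0.
OMO purchase (from banks) £17 billion: reserves +£17B, deposits 0.
Government account inflow £66 billion: reserves −£66B, deposits −£66B.
Discount-window loan £77 billion: reserves +£77B, deposits 0.
Asset purchase (from non-banks) £51 billion: reserves +£51B, deposits +£51B.
Totals: Δreserves = +£150B, Δdeposits = −£15B.
Δrequired reserves = 8% × −£15B = −£1.2B.
Δexcess reserves = Δreserves − Δrequired = +£150B − (−£1.2B) = +£151.2 billion.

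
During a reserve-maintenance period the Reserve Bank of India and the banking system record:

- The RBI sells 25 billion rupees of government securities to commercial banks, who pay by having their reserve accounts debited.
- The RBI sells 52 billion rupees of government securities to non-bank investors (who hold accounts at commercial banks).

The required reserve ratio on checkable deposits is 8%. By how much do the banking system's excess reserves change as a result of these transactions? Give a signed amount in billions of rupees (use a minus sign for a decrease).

-72.84 billion

OMO sale (to banks) 25 billion rupees: reserves −25B, deposits 0.
Asset sale (to non-banks) 52 billion rupees: reserves −52B, deposits −52B.
Totals: Δreserves = −77B, Δdeposits = −52B.
Δrequired reserves = 8% × −52B = −4.16B.
Δexcess reserves = Δreserves − Δrequired = −77B − (−4.16B) = -72.84 billion.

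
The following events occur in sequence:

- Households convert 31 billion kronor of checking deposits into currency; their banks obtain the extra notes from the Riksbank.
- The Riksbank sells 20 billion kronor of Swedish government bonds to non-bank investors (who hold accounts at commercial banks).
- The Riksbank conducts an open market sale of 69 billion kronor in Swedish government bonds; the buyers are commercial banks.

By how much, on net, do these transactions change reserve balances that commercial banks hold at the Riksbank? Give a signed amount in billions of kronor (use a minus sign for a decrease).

-120 billion

Riksbank balance sheet:
  Assets:      Securities −89B
  Liabilities: Bank reserves −120B, Currency in circulation +31B
Commercial banking system:
  Assets:      Reserves at CB −120B, Securities +69B
  Liabilities: Checkable deposits −51B
So the change in reserve balances that commercial banks hold at the Riksbank is -120 billion.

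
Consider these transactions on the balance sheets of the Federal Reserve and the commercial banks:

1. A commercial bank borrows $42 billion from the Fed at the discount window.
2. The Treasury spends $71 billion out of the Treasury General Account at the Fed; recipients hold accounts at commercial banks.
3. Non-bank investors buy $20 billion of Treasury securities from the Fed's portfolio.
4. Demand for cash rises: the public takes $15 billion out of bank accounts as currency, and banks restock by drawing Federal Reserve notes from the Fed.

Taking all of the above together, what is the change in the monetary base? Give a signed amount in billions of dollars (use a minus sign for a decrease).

Discount-window loan $42 billion: Fed balance sheet expands → +$42B.
Government spending $71 billion: a non-base liability converts back to reserves → +$71B.
Asset sale (to non-banks) $20 billion: Fed balance sheet contracts → −$20B.
Currency withdrawal $15 billion: just a shift between currency and reserves — both are base money → 0.
Net: 42 + 71 − 20 + 0 = +$93 billion.

+$93 billion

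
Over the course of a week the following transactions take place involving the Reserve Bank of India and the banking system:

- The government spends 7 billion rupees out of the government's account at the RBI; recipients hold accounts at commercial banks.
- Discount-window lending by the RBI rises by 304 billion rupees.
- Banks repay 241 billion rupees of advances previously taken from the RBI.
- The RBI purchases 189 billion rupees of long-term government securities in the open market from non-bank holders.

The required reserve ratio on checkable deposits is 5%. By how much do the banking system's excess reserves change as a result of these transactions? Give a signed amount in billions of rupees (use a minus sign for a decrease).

Government spending 7 billion rupees: reserves +7B, deposits +7B.
Discount-window loan 304 billion rupees: reserves +304B, deposits 0.
Discount-window repayment 241 billion rupees: reserves −241B, deposits 0.
Asset purchase (from non-banks) 189 billion rupees: reserves +189B, deposits +189B.
Totals: Δreserves = +259B, Δdeposits = +196B.
Δrequired reserves = 5% × +196B = +9.8B.
Δexcess reserves = Δreserves − Δrequired = +259B − (+9.8B) = +249.2 billion.

+249.2 billion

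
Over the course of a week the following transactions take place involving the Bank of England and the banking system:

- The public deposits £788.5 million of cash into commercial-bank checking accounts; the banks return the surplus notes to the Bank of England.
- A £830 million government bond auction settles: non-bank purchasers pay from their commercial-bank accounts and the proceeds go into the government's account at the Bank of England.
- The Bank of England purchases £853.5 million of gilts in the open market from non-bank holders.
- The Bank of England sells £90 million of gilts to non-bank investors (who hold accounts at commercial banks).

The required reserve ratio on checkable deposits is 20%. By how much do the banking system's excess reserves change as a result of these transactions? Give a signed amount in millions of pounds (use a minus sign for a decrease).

+£577.6 million

Currency deposit £788.5 million: reserves +£788.5M, deposits +£788.5M.
Government account inflow £830 million: reserves −£830M, deposits −£830M.
Asset purchase (from non-banks) £853.5 million: reserves +£853.5M, deposits +£853.5M.
Asset sale (to non-banks) £90 million: reserves −£90M, deposits −£90M.
Totals: Δreserves = +£722M, Δdeposits = +£722M.
Δrequired reserves = 20% × +£722M = +£144.4M.
Δexcess reserves = Δreserves − Δrequired = +£722M − (+£144.4M) = +£577.6 million.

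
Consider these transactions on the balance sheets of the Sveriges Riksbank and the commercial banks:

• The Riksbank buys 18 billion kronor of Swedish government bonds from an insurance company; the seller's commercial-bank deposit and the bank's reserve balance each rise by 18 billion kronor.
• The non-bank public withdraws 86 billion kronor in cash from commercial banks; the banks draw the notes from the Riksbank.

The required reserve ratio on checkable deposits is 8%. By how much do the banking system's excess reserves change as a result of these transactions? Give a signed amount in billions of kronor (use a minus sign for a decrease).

-62.56 billion

Asset purchase (from non-banks) 18 billion kronor: reserves +18B, deposits +18B.
Currency withdrawal 86 billion kronor: reserves −86B, deposits −86B.
Totals: Δreserves = −68B, Δdeposits = −68B.
Δrequired reserves = 8% × −68B = −5.44B.
Δexcess reserves = Δreserves − Δrequired = −68B − (−5.44B) = -62.56 billion.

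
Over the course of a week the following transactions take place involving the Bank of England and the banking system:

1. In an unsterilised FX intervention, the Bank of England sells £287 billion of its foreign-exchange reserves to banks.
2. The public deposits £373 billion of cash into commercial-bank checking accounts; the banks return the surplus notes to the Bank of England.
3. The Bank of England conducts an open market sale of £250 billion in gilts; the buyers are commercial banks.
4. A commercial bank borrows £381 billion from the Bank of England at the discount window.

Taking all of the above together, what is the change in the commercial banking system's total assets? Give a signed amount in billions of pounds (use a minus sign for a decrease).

Bank of England balance sheet:
  Assets:      Securities −£250B, Loans to banks +£381B, Foreign assets −£287B
  Liabilities: Bank reserves +£217B, Currency in circulation −£373B
Commercial banking system:
  Assets:      Reserves at CB +£217B, Securities +£250B, Foreign assets +£287B
  Liabilities: Checkable deposits +£373B, Borrowings from CB +£381B
Change in total bank assets = +£754 billion.

+£754 billion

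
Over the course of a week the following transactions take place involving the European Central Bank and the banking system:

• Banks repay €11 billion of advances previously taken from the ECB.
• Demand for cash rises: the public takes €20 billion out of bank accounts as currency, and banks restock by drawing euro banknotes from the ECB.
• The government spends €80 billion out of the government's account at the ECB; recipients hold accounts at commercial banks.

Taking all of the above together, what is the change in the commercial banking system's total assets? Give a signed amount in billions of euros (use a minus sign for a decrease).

ECB balance sheet:
  Assets:      Loans to banks −€11B
  Liabilities: Bank reserves +€49B, Currency in circulation +€20B, Government deposits −€80B
Commercial banking system:
  Assets:      Reserves at CB +€49B
  Liabilities: Checkable deposits +€60B, Borrowings from CB −€11B
Change in total bank assets = +€49 billion.

+€49 billion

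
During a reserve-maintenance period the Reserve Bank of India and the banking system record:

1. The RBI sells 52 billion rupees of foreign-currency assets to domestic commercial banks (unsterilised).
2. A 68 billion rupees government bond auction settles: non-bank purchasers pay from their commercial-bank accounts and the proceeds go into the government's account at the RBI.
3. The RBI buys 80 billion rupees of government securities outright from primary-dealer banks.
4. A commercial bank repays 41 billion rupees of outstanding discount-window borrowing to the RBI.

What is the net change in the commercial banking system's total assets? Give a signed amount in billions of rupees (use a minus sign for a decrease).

FX sale 52 billion rupees: just an asset swap on bank balance sheets → 0.
Government account inflow 68 billion rupees: bank balance sheets shrink → −68B.
OMO purchase (from banks) 80 billion rupees: just an asset swap on bank balance sheets → 0.
Discount-window repayment 41 billion rupees: bank balance sheets shrink → −41B.
Net: 0 − 68 + 0 − 41 = -109 billion.

-109 billion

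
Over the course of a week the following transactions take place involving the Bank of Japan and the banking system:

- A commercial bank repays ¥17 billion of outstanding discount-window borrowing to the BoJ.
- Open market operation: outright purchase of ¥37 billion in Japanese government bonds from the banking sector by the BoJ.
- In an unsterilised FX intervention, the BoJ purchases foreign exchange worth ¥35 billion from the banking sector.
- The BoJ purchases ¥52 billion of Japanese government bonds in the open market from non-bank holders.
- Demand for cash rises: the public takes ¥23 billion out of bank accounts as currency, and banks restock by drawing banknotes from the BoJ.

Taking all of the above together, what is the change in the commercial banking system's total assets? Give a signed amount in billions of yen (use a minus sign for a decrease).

+¥12 billion

Discount-window repayment ¥17 billion: bank balance sheets shrink → −¥17B.
OMO purchase (from banks) ¥37 billion: just an asset swap on bank balance sheets → 0.
FX purchase ¥35 billion: just an asset swap on bank balance sheets → 0.
Asset purchase (from non-banks) ¥52 billion: bank balance sheets expand → +¥52B.
Currency withdrawal ¥23 billion: bank balance sheets shrink → −¥23B.
Net: −17 + 0 + 0 + 52 − 23 = +¥12 billion.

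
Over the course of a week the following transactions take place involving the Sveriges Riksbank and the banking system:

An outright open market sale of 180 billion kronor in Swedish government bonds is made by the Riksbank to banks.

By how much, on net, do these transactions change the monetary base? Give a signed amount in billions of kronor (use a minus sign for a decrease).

-180 billion

OMO sale (to banks) 180 billion kronor: Riksbank balance sheet contracts → −180B.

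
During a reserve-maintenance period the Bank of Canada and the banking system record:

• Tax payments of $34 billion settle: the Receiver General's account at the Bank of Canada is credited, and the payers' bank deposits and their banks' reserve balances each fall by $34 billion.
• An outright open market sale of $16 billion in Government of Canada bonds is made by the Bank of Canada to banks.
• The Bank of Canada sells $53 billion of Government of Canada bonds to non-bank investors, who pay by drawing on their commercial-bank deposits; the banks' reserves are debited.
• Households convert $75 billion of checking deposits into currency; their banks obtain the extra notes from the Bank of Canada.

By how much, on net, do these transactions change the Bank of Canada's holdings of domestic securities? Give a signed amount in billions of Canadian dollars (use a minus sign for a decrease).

Government account inflow $34 billion: the Bank of Canada's securities portfolio is untouched → 0.
OMO sale (to banks) $16 billion: securities removed from the Bank of Canada's portfolio → −$16B.
Asset sale (to non-banks) $53 billion: securities removed from the Bank of Canada's portfolio → −$53B.
Currency withdrawal $75 billion: the Bank of Canada's securities portfolio is untouched → 0.
Net: 0 − 16 − 53 + 0 = -$69 billion.

-$69 billion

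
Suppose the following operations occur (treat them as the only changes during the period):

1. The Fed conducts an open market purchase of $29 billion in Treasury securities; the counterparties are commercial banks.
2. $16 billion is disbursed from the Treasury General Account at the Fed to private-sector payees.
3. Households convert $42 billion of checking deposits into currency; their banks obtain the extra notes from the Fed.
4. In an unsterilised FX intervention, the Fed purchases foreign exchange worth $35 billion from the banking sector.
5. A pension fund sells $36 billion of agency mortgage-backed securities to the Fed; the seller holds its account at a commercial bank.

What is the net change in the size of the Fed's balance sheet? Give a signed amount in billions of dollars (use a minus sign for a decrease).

+$100 billion

OMO purchase (from banks) $29 billion: a Fed asset is acquired → +$29B.
Government spending $16 billion: only the composition of liabilities changes → 0.
Currency withdrawal $42 billion: only the composition of liabilities changes → 0.
FX purchase $35 billion: a Fed asset is acquired → +$35B.
Asset purchase (from non-banks) $36 billion: a Fed asset is acquired → +$36B.
Net: 29 + 0 + 0 + 35 + 36 = +$100 billion.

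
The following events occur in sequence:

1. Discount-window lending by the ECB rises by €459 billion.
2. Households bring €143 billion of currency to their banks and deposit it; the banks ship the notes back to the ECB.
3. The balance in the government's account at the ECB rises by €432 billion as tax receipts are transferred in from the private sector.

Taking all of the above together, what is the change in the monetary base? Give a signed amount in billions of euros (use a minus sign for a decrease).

+€27 billion

ECB balance sheet:
  Assets:      Loans to banks +€459B
  Liabilities: Bank reserves +€170B, Currency in circulation −€143B, Government deposits +€432B
Commercial banking system:
  Assets:      Reserves at CB +€170B
  Liabilities: Checkable deposits −€289B, Borrowings from CB +€459B
Monetary base = currency + reserves: −€143B + (+€170B) = +€27 billion.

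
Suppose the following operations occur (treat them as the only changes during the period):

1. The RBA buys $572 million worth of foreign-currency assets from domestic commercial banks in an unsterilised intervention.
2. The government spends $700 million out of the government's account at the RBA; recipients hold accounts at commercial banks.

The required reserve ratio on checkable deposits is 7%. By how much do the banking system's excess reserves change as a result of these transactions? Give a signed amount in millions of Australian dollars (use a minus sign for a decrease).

FX purchase $572 million: reserves +$572M, deposits 0.
Government spending $700 million: reserves +$700M, deposits +$700M.
Totals: Δreserves = +$1272M, Δdeposits = +$700M.
Δrequired reserves = 7% × +$700M = +$49M.
Δexcess reserves = Δreserves − Δrequired = +$1272M − (+$49M) = +$1223 million.

+$1223 million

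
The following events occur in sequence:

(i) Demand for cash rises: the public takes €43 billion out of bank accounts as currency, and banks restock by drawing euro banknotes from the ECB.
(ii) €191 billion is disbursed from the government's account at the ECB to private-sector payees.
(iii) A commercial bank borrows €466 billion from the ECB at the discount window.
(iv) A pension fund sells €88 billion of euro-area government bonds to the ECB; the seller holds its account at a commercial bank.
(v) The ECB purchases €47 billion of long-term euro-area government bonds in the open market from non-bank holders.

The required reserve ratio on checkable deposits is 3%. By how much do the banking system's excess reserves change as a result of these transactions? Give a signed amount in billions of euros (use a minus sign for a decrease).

Currency withdrawal €43 billion: reserves −€43B, deposits −€43B.
Government spending €191 billion: reserves +€191B, deposits +€191B.
Discount-window loan €466 billion: reserves +€466B, deposits 0.
Asset purchase (from non-banks) €88 billion: reserves +€88B, deposits +€88B.
Asset purchase (from non-banks) €47 billion: reserves +€47B, deposits +€47B.
Totals: Δreserves = +€749B, Δdeposits = +€283B.
Δrequired reserves = 3% × +€283B = +€8.49B.
Δexcess reserves = Δreserves − Δrequired = +€749B − (+€8.49B) = +€740.51 billion.

+€740.51 billion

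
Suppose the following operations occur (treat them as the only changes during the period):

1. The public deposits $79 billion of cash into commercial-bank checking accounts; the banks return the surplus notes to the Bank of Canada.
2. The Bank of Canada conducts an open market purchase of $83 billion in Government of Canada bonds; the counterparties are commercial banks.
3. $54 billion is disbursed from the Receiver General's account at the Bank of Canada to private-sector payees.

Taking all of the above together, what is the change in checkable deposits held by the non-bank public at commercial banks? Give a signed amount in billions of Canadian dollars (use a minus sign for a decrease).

+$133 billion

Bank of Canada balance sheet:
  Assets:      Securities +$83B
  Liabilities: Bank reserves +$216B, Currency in circulation −$79B, Government deposits −$54B
Commercial banking system:
  Assets:      Reserves at CB +$216B, Securities −$83B
  Liabilities: Checkable deposits +$133B
So the change in checkable deposits held by the non-bank public at commercial banks is +$133 billion.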